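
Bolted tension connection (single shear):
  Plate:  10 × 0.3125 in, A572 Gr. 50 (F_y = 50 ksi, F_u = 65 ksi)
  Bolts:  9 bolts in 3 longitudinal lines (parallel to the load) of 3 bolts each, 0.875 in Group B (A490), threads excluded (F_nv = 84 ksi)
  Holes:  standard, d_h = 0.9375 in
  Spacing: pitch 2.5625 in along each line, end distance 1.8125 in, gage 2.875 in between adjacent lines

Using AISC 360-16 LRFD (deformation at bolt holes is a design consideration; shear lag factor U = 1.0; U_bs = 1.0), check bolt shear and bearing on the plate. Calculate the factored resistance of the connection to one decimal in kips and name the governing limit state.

Bolt shear: A_b = π(0.875)²/4 = 0.60132 in². φR_n = 0.75 × 84 × 0.60132 × 9 × 1 = 340.9 kips.
Bearing (0.3125 in plate, F_u = 65 ksi): end bolts L_c = 1.8125 − 0.9375/2 = 1.34375, R_n = min(1.2×1.34375×0.3125×65, 2.4×0.875×0.3125×65) = 32.754 kips/bolt; interior L_c = 2.5625 − 0.9375 = 1.625, R_n = 39.609 kips/bolt. φR_n = 0.75 × (3×32.754 + 6×39.609) = 251.9 kips.
Governing: min(340.9, 251.9) = 251.9 kips → bearing.

251.9 kips (bearing governs)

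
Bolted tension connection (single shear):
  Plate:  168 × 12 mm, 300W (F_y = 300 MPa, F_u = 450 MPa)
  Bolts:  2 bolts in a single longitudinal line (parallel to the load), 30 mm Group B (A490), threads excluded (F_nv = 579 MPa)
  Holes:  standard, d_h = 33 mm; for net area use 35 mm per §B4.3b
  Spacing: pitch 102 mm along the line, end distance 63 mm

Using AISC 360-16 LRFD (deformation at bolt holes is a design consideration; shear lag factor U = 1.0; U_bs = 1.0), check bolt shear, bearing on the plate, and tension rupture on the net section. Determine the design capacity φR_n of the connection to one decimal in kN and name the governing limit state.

Bolt shear: A_b = π(30)²/4 = 706.86 mm². φR_n = 0.75 × 579 × 706.86 × 2 × 1 = 613.9 kN.
Bearing (12 mm plate, F_u = 450 MPa): end bolts L_c = 63 − 33/2 = 46.5, R_n = min(1.2×46.5×12×450, 2.4×30×12×450) = 301.32 kN/bolt; interior L_c = 102 − 33 = 69, R_n = 388.8 kN/bolt. φR_n = 0.75 × (1×301.32 + 1×388.8) = 517.6 kN.
Tension rupture (net): A_n = (168 − 1×35)×12 = 1596 mm² (U = 1.0, A_e = A_n). φR_n = 0.75 × 450 × 1596 = 538.7 kN.
Governing: min(613.9, 517.6, 538.7) = 517.6 kN → bearing.

517.6 kN (bearing governs)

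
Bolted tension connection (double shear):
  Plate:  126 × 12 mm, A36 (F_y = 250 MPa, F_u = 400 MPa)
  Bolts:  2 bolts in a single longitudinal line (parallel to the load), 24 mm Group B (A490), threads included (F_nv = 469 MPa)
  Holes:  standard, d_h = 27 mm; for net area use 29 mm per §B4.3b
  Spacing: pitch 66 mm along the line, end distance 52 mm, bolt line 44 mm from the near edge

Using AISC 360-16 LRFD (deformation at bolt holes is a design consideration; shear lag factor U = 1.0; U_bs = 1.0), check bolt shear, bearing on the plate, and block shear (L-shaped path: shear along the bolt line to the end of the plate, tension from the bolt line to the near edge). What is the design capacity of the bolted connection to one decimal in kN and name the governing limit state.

265.5 kN (block shear governs)

Bolt shear: A_b = π(24)²/4 = 452.39 mm². φR_n = 0.75 × 469 × 452.39 × 2 × 2 = 636.5 kN.
Bearing (12 mm plate, F_u = 400 MPa): end bolts L_c = 52 − 27/2 = 38.5, R_n = min(1.2×38.5×12×400, 2.4×24×12×400) = 221.76 kN/bolt; interior L_c = 66 − 27 = 39, R_n = 224.64 kN/bolt. φR_n = 0.75 × (1×221.76 + 1×224.64) = 334.8 kN.
Block shear: shear path 1×[52+1×66] = 1×118 mm, A_gv = 1416, A_nv = 1×(118 − 1.5×29)×12 = 894 mm²; tension to near edge: (44 − 0.5×29)×12 = 354 mm². R_n = min(0.6×400×894, 0.6×250×1416) + 1.0×400×354 = min(214.56, 212.4) + 141.6 = 354 kN. φR_n = 0.75 × 354 = 265.5 kN.
Governing: min(636.5, 334.8, 265.5) = 265.5 kN → block shear.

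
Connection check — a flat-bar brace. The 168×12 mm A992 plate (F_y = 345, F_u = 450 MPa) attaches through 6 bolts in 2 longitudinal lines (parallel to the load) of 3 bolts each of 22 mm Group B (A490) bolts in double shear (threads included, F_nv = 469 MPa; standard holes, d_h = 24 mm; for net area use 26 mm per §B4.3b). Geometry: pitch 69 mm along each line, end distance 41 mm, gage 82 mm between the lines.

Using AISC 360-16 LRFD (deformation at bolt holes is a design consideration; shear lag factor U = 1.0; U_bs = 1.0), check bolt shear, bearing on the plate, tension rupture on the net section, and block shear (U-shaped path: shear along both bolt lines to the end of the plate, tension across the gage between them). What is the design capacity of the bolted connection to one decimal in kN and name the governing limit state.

Bolt shear: A_b = π(22)²/4 = 380.13 mm². φR_n = 0.75 × 469 × 380.13 × 6 × 2 = 1604.5 kN.
Bearing (12 mm plate, F_u = 450 MPa): end bolts L_c = 41 − 24/2 = 29, R_n = min(1.2×29×12×450, 2.4×22×12×450) = 187.92 kN/bolt; interior L_c = 69 − 24 = 45, R_n = 285.12 kN/bolt. φR_n = 0.75 × (2×187.92 + 4×285.12) = 1137.2 kN.
Tension rupture (net): A_n = (168 − 2×26)×12 = 1392 mm² (U = 1.0, A_e = A_n). φR_n = 0.75 × 450 × 1392 = 469.8 kN.
Block shear: shear path 2×[41+2×69] = 2×179 mm, A_gv = 4296, A_nv = 2×(179 − 2.5×26)×12 = 2736 mm²; tension across gage: (82 − 1×26)×12 = 672 mm². R_n = min(0.6×450×2736, 0.6×345×4296) + 1.0×450×672 = min(738.72, 889.27) + 302.4 = 1041.1 kN. φR_n = 0.75 × 1041.1 = 780.8 kN.
Governing: min(1604.5, 1137.2, 469.8, 780.8) = 469.8 kN → net-section rupture.

469.8 kN (net-section rupture governs)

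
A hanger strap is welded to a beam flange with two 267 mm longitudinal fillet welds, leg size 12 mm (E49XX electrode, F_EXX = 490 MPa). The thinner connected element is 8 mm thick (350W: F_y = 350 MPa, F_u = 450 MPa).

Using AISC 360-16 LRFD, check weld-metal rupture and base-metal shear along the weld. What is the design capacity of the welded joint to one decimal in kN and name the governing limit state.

865.1 kN (base-metal shear governs)

Weld metal: throat = 0.707×12 = 8.484 mm, L = 2×267 = 534 mm. φR_n = 0.75 × 0.6 × 490 × 8.484 × 534 = 999.0 kN.
Base metal shear (8 mm plate): yield φR_n = 1.0×0.6×350×8×534 = 897.1 kN; rupture φR_n = 0.75×0.6×450×8×534 = 865.1 kN; take 865.1 kN (rupture).
Governing: min(999.0, 865.1) = 865.1 kN → base-metal shear.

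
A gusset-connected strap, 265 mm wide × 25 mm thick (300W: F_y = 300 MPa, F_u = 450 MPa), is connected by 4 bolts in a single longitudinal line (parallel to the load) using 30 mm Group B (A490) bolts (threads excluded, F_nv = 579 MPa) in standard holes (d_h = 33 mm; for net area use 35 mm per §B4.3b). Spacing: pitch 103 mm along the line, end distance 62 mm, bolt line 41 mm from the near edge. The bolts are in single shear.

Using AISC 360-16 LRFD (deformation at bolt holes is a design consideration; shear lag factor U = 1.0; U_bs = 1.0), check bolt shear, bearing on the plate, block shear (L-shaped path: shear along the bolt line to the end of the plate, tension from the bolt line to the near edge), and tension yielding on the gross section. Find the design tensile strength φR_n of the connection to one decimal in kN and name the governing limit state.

Bolt shear: A_b = π(30)²/4 = 706.86 mm². φR_n = 0.75 × 579 × 706.86 × 4 × 1 = 1227.8 kN.
Bearing (25 mm plate, F_u = 450 MPa): end bolts L_c = 62 − 33/2 = 45.5, R_n = min(1.2×45.5×25×450, 2.4×30×25×450) = 614.25 kN/bolt; interior L_c = 103 − 33 = 70, R_n = 810 kN/bolt. φR_n = 0.75 × (1×614.25 + 3×810) = 2283.2 kN.
Block shear: shear path 1×[62+3×103] = 1×371 mm, A_gv = 9275, A_nv = 1×(371 − 3.5×35)×25 = 6212.5 mm²; tension to near edge: (41 − 0.5×35)×25 = 587.5 mm². R_n = min(0.6×450×6212.5, 0.6×300×9275) + 1.0×450×587.5 = min(1677.4, 1669.5) + 264.38 = 1933.9 kN. φR_n = 0.75 × 1933.9 = 1450.4 kN.
Tension yield (gross): A_g = 265×25 = 6625 mm². φR_n = 0.90 × 300 × 6625 = 1788.8 kN.
Governing: min(1227.8, 2283.2, 1450.4, 1788.8) = 1227.8 kN → bolt shear.

1227.8 kN (bolt shear governs)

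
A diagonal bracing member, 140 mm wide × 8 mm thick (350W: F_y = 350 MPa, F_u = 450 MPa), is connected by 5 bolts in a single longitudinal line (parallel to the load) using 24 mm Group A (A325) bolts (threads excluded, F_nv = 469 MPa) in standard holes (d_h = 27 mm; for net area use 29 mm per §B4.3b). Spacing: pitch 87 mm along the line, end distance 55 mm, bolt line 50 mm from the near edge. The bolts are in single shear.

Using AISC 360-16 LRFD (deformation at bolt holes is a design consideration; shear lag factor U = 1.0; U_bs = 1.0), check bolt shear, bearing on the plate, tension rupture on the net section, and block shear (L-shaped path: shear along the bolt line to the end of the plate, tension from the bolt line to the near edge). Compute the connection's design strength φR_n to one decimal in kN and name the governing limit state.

299.7 kN (net-section rupture governs)

Bolt shear: A_b = π(24)²/4 = 452.39 mm². φR_n = 0.75 × 469 × 452.39 × 5 × 1 = 795.6 kN.
Bearing (8 mm plate, F_u = 450 MPa): end bolts L_c = 55 − 27/2 = 41.5, R_n = min(1.2×41.5×8×450, 2.4×24×8×450) = 179.28 kN/bolt; interior L_c = 87 − 27 = 60, R_n = 207.36 kN/bolt. φR_n = 0.75 × (1×179.28 + 4×207.36) = 756.5 kN.
Tension rupture (net): A_n = (140 − 1×29)×8 = 888 mm² (U = 1.0, A_e = A_n). φR_n = 0.75 × 450 × 888 = 299.7 kN.
Block shear: shear path 1×[55+4×87] = 1×403 mm, A_gv = 3224, A_nv = 1×(403 − 4.5×29)×8 = 2180 mm²; tension to near edge: (50 − 0.5×29)×8 = 284 mm². R_n = min(0.6×450×2180, 0.6×350×3224) + 1.0×450×284 = min(588.6, 677.04) + 127.8 = 716.4 kN. φR_n = 0.75 × 716.4 = 537.3 kN.
Governing: min(795.6, 756.5, 299.7, 537.3) = 299.7 kN → net-section rupture.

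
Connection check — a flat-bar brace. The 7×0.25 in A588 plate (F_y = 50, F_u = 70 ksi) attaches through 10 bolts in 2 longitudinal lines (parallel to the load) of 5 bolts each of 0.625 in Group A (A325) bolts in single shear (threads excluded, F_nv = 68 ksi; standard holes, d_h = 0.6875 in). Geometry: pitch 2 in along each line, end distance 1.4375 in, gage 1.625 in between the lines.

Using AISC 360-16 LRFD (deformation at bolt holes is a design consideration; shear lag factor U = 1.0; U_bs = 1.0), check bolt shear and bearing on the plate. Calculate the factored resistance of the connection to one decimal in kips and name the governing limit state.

156.5 kips (bolt shear governs)

Bolt shear: A_b = π(0.625)²/4 = 0.3068 in². φR_n = 0.75 × 68 × 0.3068 × 10 × 1 = 156.5 kips.
Bearing (0.25 in plate, F_u = 70 ksi): end bolts L_c = 1.4375 − 0.6875/2 = 1.09375, R_n = min(1.2×1.09375×0.25×70, 2.4×0.625×0.25×70) = 22.969 kips/bolt; interior L_c = 2 − 0.6875 = 1.3125, R_n = 26.25 kips/bolt. φR_n = 0.75 × (2×22.969 + 8×26.25) = 192.0 kips.
Governing: min(156.5, 192.0) = 156.5 kips → bolt shear.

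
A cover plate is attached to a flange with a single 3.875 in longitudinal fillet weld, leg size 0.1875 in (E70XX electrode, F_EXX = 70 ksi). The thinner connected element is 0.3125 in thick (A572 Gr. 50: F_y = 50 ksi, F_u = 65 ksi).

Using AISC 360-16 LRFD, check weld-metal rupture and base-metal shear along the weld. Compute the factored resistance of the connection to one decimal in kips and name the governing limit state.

16.2 kips (weld metal governs)

Weld metal: throat = 0.707×0.1875 = 0.13256 in, L = 3.875 in. φR_n = 0.75 × 0.6 × 70 × 0.13256 × 3.875 = 16.2 kips.
Base metal shear (0.3125 in plate): yield φR_n = 1.0×0.6×50×0.3125×3.875 = 36.3 kips; rupture φR_n = 0.75×0.6×65×0.3125×3.875 = 35.4 kips; take 35.4 kips (rupture).
Governing: min(16.2, 35.4) = 16.2 kips → weld metal.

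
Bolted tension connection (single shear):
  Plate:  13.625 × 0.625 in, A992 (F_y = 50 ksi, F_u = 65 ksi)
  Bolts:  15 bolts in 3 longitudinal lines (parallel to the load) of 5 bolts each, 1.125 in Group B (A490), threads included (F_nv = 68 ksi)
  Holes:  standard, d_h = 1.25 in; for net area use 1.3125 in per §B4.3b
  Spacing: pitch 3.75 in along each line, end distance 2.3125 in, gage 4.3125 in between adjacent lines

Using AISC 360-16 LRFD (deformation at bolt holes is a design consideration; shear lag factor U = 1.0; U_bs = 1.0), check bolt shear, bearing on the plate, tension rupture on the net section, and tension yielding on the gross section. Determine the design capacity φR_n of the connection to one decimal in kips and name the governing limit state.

Bolt shear: A_b = π(1.125)²/4 = 0.99402 in². φR_n = 0.75 × 68 × 0.99402 × 15 × 1 = 760.4 kips.
Bearing (0.625 in plate, F_u = 65 ksi): end bolts L_c = 2.3125 − 1.25/2 = 1.6875, R_n = min(1.2×1.6875×0.625×65, 2.4×1.125×0.625×65) = 82.266 kips/bolt; interior L_c = 3.75 − 1.25 = 2.5, R_n = 109.69 kips/bolt. φR_n = 0.75 × (3×82.266 + 12×109.69) = 1172.3 kips.
Tension rupture (net): A_n = (13.625 − 3×1.3125)×0.625 = 6.0547 in² (U = 1.0, A_e = A_n). φR_n = 0.75 × 65 × 6.0547 = 295.2 kips.
Tension yield (gross): A_g = 13.625×0.625 = 8.5156 in². φR_n = 0.90 × 50 × 8.5156 = 383.2 kips.
Governing: min(760.4, 1172.3, 295.2, 383.2) = 295.2 kips → net-section rupture.

295.2 kips (net-section rupture governs)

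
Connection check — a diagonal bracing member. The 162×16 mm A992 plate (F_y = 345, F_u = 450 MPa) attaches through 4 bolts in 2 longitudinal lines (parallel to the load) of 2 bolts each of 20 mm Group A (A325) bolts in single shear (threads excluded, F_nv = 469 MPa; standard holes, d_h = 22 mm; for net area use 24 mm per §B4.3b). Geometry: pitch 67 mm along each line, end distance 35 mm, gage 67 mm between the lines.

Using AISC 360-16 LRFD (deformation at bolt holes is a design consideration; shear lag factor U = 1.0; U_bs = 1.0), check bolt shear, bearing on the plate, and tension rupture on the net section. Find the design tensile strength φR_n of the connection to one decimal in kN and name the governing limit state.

442.0 kN (bolt shear governs)

Bolt shear: A_b = π(20)²/4 = 314.16 mm². φR_n = 0.75 × 469 × 314.16 × 4 × 1 = 442.0 kN.
Bearing (16 mm plate, F_u = 450 MPa): end bolts L_c = 35 − 22/2 = 24, R_n = min(1.2×24×16×450, 2.4×20×16×450) = 207.36 kN/bolt; interior L_c = 67 − 22 = 45, R_n = 345.6 kN/bolt. φR_n = 0.75 × (2×207.36 + 2×345.6) = 829.4 kN.
Tension rupture (net): A_n = (162 − 2×24)×16 = 1824 mm² (U = 1.0, A_e = A_n). φR_n = 0.75 × 450 × 1824 = 615.6 kN.
Governing: min(442.0, 829.4, 615.6) = 442.0 kN → bolt shear.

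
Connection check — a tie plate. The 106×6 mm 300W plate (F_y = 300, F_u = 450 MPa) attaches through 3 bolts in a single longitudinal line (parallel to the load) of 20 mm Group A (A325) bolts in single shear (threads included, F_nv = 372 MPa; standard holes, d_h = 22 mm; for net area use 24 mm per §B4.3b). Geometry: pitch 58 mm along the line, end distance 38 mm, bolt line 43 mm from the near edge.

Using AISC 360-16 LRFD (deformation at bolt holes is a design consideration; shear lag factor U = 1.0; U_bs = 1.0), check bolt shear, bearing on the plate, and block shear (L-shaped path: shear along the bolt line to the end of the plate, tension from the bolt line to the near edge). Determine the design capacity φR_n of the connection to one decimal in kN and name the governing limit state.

Bolt shear: A_b = π(20)²/4 = 314.16 mm². φR_n = 0.75 × 372 × 314.16 × 3 × 1 = 263.0 kN.
Bearing (6 mm plate, F_u = 450 MPa): end bolts L_c = 38 − 22/2 = 27, R_n = min(1.2×27×6×450, 2.4×20×6×450) = 87.48 kN/bolt; interior L_c = 58 − 22 = 36, R_n = 116.64 kN/bolt. φR_n = 0.75 × (1×87.48 + 2×116.64) = 240.6 kN.
Block shear: shear path 1×[38+2×58] = 1×154 mm, A_gv = 924, A_nv = 1×(154 − 2.5×24)×6 = 564 mm²; tension to near edge: (43 − 0.5×24)×6 = 186 mm². R_n = min(0.6×450×564, 0.6×300×924) + 1.0×450×186 = min(152.28, 166.32) + 83.7 = 235.98 kN. φR_n = 0.75 × 235.98 = 177.0 kN.
Governing: min(263.0, 240.6, 177.0) = 177.0 kN → block shear.

177.0 kN (block shear governs)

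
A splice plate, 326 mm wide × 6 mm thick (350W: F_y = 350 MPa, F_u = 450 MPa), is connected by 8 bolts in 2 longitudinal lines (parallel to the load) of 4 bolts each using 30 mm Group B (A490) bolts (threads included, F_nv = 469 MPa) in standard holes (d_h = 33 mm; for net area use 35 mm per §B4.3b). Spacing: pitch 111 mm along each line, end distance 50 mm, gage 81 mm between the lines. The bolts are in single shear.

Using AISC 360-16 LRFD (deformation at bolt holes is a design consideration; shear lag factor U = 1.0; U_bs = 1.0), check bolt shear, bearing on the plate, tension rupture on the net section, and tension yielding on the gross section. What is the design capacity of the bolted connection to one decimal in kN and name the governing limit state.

Bolt shear: A_b = π(30)²/4 = 706.86 mm². φR_n = 0.75 × 469 × 706.86 × 8 × 1 = 1989.1 kN.
Bearing (6 mm plate, F_u = 450 MPa): end bolts L_c = 50 − 33/2 = 33.5, R_n = min(1.2×33.5×6×450, 2.4×30×6×450) = 108.54 kN/bolt; interior L_c = 111 − 33 = 78, R_n = 194.4 kN/bolt. φR_n = 0.75 × (2×108.54 + 6×194.4) = 1037.6 kN.
Tension rupture (net): A_n = (326 − 2×35)×6 = 1536 mm² (U = 1.0, A_e = A_n). φR_n = 0.75 × 450 × 1536 = 518.4 kN.
Tension yield (gross): A_g = 326×6 = 1956 mm². φR_n = 0.90 × 350 × 1956 = 616.1 kN.
Governing: min(1989.1, 1037.6, 518.4, 616.1) = 518.4 kN → net-section rupture.

518.4 kN (net-section rupture governs)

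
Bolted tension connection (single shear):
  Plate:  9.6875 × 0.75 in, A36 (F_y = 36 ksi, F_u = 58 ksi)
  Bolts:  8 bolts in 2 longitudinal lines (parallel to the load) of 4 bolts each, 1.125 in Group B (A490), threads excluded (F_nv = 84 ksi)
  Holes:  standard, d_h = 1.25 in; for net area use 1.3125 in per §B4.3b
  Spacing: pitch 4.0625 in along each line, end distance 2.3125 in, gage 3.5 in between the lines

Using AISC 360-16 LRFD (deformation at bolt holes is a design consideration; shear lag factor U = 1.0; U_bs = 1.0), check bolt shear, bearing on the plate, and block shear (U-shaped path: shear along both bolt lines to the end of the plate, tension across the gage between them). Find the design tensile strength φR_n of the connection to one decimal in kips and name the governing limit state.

Bolt shear: A_b = π(1.125)²/4 = 0.99402 in². φR_n = 0.75 × 84 × 0.99402 × 8 × 1 = 501.0 kips.
Bearing (0.75 in plate, F_u = 58 ksi): end bolts L_c = 2.3125 − 1.25/2 = 1.6875, R_n = min(1.2×1.6875×0.75×58, 2.4×1.125×0.75×58) = 88.088 kips/bolt; interior L_c = 4.0625 − 1.25 = 2.8125, R_n = 117.45 kips/bolt. φR_n = 0.75 × (2×88.088 + 6×117.45) = 660.7 kips.
Block shear: shear path 2×[2.3125+3×4.0625] = 2×14.5 in, A_gv = 21.75, A_nv = 2×(14.5 − 3.5×1.3125)×0.75 = 14.859 in²; tension across gage: (3.5 − 1×1.3125)×0.75 = 1.6406 in². R_n = min(0.6×58×14.859, 0.6×36×21.75) + 1.0×58×1.6406 = min(517.09, 469.8) + 95.155 = 564.96 kips. φR_n = 0.75 × 564.96 = 423.7 kips.
Governing: min(501.0, 660.7, 423.7) = 423.7 kips → block shear.

423.7 kips (block shear governs)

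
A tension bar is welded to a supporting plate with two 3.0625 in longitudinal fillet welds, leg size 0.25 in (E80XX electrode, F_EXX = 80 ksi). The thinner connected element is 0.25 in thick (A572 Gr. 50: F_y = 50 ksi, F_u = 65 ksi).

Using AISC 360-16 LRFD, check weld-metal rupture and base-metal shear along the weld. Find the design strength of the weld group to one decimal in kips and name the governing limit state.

Weld metal: throat = 0.707×0.25 = 0.17675 in, L = 2×3.0625 = 6.125 in. φR_n = 0.75 × 0.6 × 80 × 0.17675 × 6.125 = 39.0 kips.
Base metal shear (0.25 in plate): yield φR_n = 1.0×0.6×50×0.25×6.125 = 45.9 kips; rupture φR_n = 0.75×0.6×65×0.25×6.125 = 44.8 kips; take 44.8 kips (rupture).
Governing: min(39.0, 44.8) = 39.0 kips → weld metal.

39.0 kips (weld metal governs)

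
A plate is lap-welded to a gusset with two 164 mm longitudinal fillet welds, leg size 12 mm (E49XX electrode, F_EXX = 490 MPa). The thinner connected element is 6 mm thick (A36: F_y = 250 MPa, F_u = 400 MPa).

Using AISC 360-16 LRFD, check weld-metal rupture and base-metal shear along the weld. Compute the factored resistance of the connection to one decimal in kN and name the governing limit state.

295.2 kN (base-metal shear governs)

Weld metal: throat = 0.707×12 = 8.484 mm, L = 2×164 = 328 mm. φR_n = 0.75 × 0.6 × 490 × 8.484 × 328 = 613.6 kN.
Base metal shear (6 mm plate): yield φR_n = 1.0×0.6×250×6×328 = 295.2 kN; rupture φR_n = 0.75×0.6×400×6×328 = 354.2 kN; take 295.2 kN (yield).
Governing: min(613.6, 295.2) = 295.2 kN → base-metal shear.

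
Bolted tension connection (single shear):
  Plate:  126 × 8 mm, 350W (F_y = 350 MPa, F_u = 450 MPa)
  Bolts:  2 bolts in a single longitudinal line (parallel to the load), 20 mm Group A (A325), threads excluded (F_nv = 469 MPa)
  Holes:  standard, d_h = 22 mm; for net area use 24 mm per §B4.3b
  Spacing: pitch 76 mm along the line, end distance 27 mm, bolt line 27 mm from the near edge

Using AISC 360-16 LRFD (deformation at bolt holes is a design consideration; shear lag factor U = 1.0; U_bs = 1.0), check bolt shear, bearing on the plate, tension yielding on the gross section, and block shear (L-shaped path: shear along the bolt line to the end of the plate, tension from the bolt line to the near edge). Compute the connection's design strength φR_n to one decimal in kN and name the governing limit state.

149.0 kN (block shear governs)

Bolt shear: A_b = π(20)²/4 = 314.16 mm². φR_n = 0.75 × 469 × 314.16 × 2 × 1 = 221.0 kN.
Bearing (8 mm plate, F_u = 450 MPa): end bolts L_c = 27 − 22/2 = 16, R_n = min(1.2×16×8×450, 2.4×20×8×450) = 69.12 kN/bolt; interior L_c = 76 − 22 = 54, R_n = 172.8 kN/bolt. φR_n = 0.75 × (1×69.12 + 1×172.8) = 181.4 kN.
Tension yield (gross): A_g = 126×8 = 1008 mm². φR_n = 0.90 × 350 × 1008 = 317.5 kN.
Block shear: shear path 1×[27+1×76] = 1×103 mm, A_gv = 824, A_nv = 1×(103 − 1.5×24)×8 = 536 mm²; tension to near edge: (27 − 0.5×24)×8 = 120 mm². R_n = min(0.6×450×536, 0.6×350×824) + 1.0×450×120 = min(144.72, 173.04) + 54 = 198.72 kN. φR_n = 0.75 × 198.72 = 149.0 kN.
Governing: min(221.0, 181.4, 317.5, 149.0) = 149.0 kN → block shear.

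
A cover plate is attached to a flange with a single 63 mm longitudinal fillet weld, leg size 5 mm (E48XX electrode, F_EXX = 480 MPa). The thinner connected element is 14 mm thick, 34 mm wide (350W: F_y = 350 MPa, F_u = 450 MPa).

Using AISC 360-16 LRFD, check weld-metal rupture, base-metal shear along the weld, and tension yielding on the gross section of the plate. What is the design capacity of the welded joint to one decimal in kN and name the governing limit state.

Weld metal: throat = 0.707×5 = 3.535 mm, L = 63 mm. φR_n = 0.75 × 0.6 × 480 × 3.535 × 63 = 48.1 kN.
Base metal shear (14 mm plate): yield φR_n = 1.0×0.6×350×14×63 = 185.2 kN; rupture φR_n = 0.75×0.6×450×14×63 = 178.6 kN; take 178.6 kN (rupture).
Tension yield (gross): A_g = 34×14 = 476 mm². φR_n = 0.90 × 350 × 476 = 149.9 kN.
Governing: min(48.1, 178.6, 149.9) = 48.1 kN → weld metal.

48.1 kN (weld metal governs)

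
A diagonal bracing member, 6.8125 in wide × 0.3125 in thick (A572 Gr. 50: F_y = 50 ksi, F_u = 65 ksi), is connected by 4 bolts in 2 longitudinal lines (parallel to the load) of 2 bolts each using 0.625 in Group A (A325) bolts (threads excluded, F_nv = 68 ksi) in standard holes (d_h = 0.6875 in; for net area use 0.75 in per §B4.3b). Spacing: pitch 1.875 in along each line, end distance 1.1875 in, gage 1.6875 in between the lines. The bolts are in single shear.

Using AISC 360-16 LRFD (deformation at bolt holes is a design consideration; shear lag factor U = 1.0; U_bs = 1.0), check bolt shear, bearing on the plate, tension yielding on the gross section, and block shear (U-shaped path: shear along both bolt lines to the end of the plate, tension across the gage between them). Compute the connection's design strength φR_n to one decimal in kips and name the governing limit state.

49.7 kips (block shear governs)

Bolt shear: A_b = π(0.625)²/4 = 0.3068 in². φR_n = 0.75 × 68 × 0.3068 × 4 × 1 = 62.6 kips.
Bearing (0.3125 in plate, F_u = 65 ksi): end bolts L_c = 1.1875 − 0.6875/2 = 0.84375, R_n = min(1.2×0.84375×0.3125×65, 2.4×0.625×0.3125×65) = 20.566 kips/bolt; interior L_c = 1.875 − 0.6875 = 1.1875, R_n = 28.945 kips/bolt. φR_n = 0.75 × (2×20.566 + 2×28.945) = 74.3 kips.
Tension yield (gross): A_g = 6.8125×0.3125 = 2.1289 in². φR_n = 0.90 × 50 × 2.1289 = 95.8 kips.
Block shear: shear path 2×[1.1875+1×1.875] = 2×3.0625 in, A_gv = 1.9141, A_nv = 2×(3.0625 − 1.5×0.75)×0.3125 = 1.2109 in²; tension across gage: (1.6875 − 1×0.75)×0.3125 = 0.29297 in². R_n = min(0.6×65×1.2109, 0.6×50×1.9141) + 1.0×65×0.29297 = min(47.225, 57.423) + 19.043 = 66.268 kips. φR_n = 0.75 × 66.268 = 49.7 kips.
Governing: min(62.6, 74.3, 95.8, 49.7) = 49.7 kips → block shear.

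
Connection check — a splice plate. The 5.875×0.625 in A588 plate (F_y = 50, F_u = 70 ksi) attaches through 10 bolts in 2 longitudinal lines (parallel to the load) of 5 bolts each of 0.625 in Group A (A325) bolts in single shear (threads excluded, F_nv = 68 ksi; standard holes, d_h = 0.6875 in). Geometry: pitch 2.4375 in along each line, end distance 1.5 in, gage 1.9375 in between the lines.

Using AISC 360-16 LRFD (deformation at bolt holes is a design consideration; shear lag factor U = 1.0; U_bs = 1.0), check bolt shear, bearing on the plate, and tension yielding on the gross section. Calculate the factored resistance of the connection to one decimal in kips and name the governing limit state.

Bolt shear: A_b = π(0.625)²/4 = 0.3068 in². φR_n = 0.75 × 68 × 0.3068 × 10 × 1 = 156.5 kips.
Bearing (0.625 in plate, F_u = 70 ksi): end bolts L_c = 1.5 − 0.6875/2 = 1.15625, R_n = min(1.2×1.15625×0.625×70, 2.4×0.625×0.625×70) = 60.703 kips/bolt; interior L_c = 2.4375 − 0.6875 = 1.75, R_n = 65.625 kips/bolt. φR_n = 0.75 × (2×60.703 + 8×65.625) = 484.8 kips.
Tension yield (gross): A_g = 5.875×0.625 = 3.6719 in². φR_n = 0.90 × 50 × 3.6719 = 165.2 kips.
Governing: min(156.5, 484.8, 165.2) = 156.5 kips → bolt shear.

156.5 kips (bolt shear governs)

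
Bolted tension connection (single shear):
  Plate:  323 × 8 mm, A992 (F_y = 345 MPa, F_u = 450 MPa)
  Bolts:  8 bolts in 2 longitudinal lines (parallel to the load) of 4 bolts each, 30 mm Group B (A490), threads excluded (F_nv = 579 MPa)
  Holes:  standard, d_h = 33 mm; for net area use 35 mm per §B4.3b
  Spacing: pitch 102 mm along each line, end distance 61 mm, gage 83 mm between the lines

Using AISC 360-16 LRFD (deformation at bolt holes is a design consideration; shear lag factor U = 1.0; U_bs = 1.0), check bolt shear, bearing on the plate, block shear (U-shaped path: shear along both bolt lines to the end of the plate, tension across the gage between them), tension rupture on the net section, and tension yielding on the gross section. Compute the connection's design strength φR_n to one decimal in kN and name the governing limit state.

683.1 kN (net-section rupture governs)

Bolt shear: A_b = π(30)²/4 = 706.86 mm². φR_n = 0.75 × 579 × 706.86 × 8 × 1 = 2455.6 kN.
Bearing (8 mm plate, F_u = 450 MPa): end bolts L_c = 61 − 33/2 = 44.5, R_n = min(1.2×44.5×8×450, 2.4×30×8×450) = 192.24 kN/bolt; interior L_c = 102 − 33 = 69, R_n = 259.2 kN/bolt. φR_n = 0.75 × (2×192.24 + 6×259.2) = 1454.8 kN.
Block shear: shear path 2×[61+3×102] = 2×367 mm, A_gv = 5872, A_nv = 2×(367 − 3.5×35)×8 = 3912 mm²; tension across gage: (83 − 1×35)×8 = 384 mm². R_n = min(0.6×450×3912, 0.6×345×5872) + 1.0×450×384 = min(1056.2, 1215.5) + 172.8 = 1229 kN. φR_n = 0.75 × 1229 = 921.8 kN.
Tension rupture (net): A_n = (323 − 2×35)×8 = 2024 mm² (U = 1.0, A_e = A_n). φR_n = 0.75 × 450 × 2024 = 683.1 kN.
Tension yield (gross): A_g = 323×8 = 2584 mm². φR_n = 0.90 × 345 × 2584 = 802.3 kN.
Governing: min(2455.6, 1454.8, 921.8, 683.1, 802.3) = 683.1 kN → net-section rupture.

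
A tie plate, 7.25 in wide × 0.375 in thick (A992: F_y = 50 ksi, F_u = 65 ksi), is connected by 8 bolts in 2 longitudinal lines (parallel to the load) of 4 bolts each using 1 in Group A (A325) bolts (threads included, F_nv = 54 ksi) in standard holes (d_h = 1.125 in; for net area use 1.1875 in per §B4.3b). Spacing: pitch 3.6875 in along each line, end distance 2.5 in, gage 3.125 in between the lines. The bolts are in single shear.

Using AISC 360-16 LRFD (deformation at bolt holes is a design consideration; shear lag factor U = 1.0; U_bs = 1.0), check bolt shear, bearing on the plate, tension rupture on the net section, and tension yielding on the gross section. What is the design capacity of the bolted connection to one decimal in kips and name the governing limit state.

Bolt shear: A_b = π(1)²/4 = 0.7854 in². φR_n = 0.75 × 54 × 0.7854 × 8 × 1 = 254.5 kips.
Bearing (0.375 in plate, F_u = 65 ksi): end bolts L_c = 2.5 − 1.125/2 = 1.9375, R_n = min(1.2×1.9375×0.375×65, 2.4×1×0.375×65) = 56.672 kips/bolt; interior L_c = 3.6875 − 1.125 = 2.5625, R_n = 58.5 kips/bolt. φR_n = 0.75 × (2×56.672 + 6×58.5) = 348.3 kips.
Tension rupture (net): A_n = (7.25 − 2×1.1875)×0.375 = 1.8281 in² (U = 1.0, A_e = A_n). φR_n = 0.75 × 65 × 1.8281 = 89.1 kips.
Tension yield (gross): A_g = 7.25×0.375 = 2.7188 in². φR_n = 0.90 × 50 × 2.7188 = 122.3 kips.
Governing: min(254.5, 348.3, 89.1, 122.3) = 89.1 kips → net-section rupture.

89.1 kips (net-section rupture governs)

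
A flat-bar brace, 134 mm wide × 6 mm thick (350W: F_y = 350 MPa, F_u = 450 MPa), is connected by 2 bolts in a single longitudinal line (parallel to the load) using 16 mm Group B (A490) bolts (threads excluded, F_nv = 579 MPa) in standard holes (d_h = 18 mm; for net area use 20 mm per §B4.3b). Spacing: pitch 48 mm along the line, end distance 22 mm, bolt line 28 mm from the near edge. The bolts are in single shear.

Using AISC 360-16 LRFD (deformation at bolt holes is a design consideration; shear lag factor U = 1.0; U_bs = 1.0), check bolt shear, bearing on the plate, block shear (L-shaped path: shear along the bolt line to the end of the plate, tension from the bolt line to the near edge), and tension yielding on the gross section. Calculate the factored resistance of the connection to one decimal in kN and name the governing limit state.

Bolt shear: A_b = π(16)²/4 = 201.06 mm². φR_n = 0.75 × 579 × 201.06 × 2 × 1 = 174.6 kN.
Bearing (6 mm plate, F_u = 450 MPa): end bolts L_c = 22 − 18/2 = 13, R_n = min(1.2×13×6×450, 2.4×16×6×450) = 42.12 kN/bolt; interior L_c = 48 − 18 = 30, R_n = 97.2 kN/bolt. φR_n = 0.75 × (1×42.12 + 1×97.2) = 104.5 kN.
Block shear: shear path 1×[22+1×48] = 1×70 mm, A_gv = 420, A_nv = 1×(70 − 1.5×20)×6 = 240 mm²; tension to near edge: (28 − 0.5×20)×6 = 108 mm². R_n = min(0.6×450×240, 0.6×350×420) + 1.0×450×108 = min(64.8, 88.2) + 48.6 = 113.4 kN. φR_n = 0.75 × 113.4 = 85.1 kN.
Tension yield (gross): A_g = 134×6 = 804 mm². φR_n = 0.90 × 350 × 804 = 253.3 kN.
Governing: min(174.6, 104.5, 85.1, 253.3) = 85.1 kN → block shear.

85.1 kN (block shear governs)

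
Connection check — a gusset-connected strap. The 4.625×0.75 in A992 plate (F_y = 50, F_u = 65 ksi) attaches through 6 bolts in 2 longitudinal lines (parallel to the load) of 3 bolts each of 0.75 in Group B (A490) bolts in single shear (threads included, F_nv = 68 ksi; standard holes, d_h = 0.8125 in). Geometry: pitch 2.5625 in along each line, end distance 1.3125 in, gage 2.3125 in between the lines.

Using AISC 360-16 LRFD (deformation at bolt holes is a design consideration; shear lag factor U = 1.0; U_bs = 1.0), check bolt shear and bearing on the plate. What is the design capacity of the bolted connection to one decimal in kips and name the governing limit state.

Bolt shear: A_b = π(0.75)²/4 = 0.44179 in². φR_n = 0.75 × 68 × 0.44179 × 6 × 1 = 135.2 kips.
Bearing (0.75 in plate, F_u = 65 ksi): end bolts L_c = 1.3125 − 0.8125/2 = 0.90625, R_n = min(1.2×0.90625×0.75×65, 2.4×0.75×0.75×65) = 53.016 kips/bolt; interior L_c = 2.5625 − 0.8125 = 1.75, R_n = 87.75 kips/bolt. φR_n = 0.75 × (2×53.016 + 4×87.75) = 342.8 kips.
Governing: min(135.2, 342.8) = 135.2 kips → bolt shear.

135.2 kips (bolt shear governs)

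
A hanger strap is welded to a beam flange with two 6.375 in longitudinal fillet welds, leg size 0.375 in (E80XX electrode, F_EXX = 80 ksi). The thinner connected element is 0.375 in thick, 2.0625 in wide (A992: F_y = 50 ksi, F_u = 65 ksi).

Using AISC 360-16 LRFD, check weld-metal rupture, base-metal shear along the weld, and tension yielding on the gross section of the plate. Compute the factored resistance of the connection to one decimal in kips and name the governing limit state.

Weld metal: throat = 0.707×0.375 = 0.26513 in, L = 2×6.375 = 12.75 in. φR_n = 0.75 × 0.6 × 80 × 0.26513 × 12.75 = 121.7 kips.
Base metal shear (0.375 in plate): yield φR_n = 1.0×0.6×50×0.375×12.75 = 143.4 kips; rupture φR_n = 0.75×0.6×65×0.375×12.75 = 139.9 kips; take 139.9 kips (rupture).
Tension yield (gross): A_g = 2.0625×0.375 = 0.77344 in². φR_n = 0.90 × 50 × 0.77344 = 34.8 kips.
Governing: min(121.7, 139.9, 34.8) = 34.8 kips → gross-section yield.

34.8 kips (gross-section yield governs)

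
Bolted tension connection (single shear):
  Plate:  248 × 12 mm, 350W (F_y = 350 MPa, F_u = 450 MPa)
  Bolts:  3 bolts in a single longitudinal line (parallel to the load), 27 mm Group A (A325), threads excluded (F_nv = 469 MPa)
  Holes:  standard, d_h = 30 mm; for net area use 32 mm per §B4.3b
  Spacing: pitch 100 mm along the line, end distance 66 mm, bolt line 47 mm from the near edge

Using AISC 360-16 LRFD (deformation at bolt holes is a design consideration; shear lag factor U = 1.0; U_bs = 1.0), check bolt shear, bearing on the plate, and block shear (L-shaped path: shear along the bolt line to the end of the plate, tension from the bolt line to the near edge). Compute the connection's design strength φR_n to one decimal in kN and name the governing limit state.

Bolt shear: A_b = π(27)²/4 = 572.56 mm². φR_n = 0.75 × 469 × 572.56 × 3 × 1 = 604.2 kN.
Bearing (12 mm plate, F_u = 450 MPa): end bolts L_c = 66 − 30/2 = 51, R_n = min(1.2×51×12×450, 2.4×27×12×450) = 330.48 kN/bolt; interior L_c = 100 − 30 = 70, R_n = 349.92 kN/bolt. φR_n = 0.75 × (1×330.48 + 2×349.92) = 772.7 kN.
Block shear: shear path 1×[66+2×100] = 1×266 mm, A_gv = 3192, A_nv = 1×(266 − 2.5×32)×12 = 2232 mm²; tension to near edge: (47 − 0.5×32)×12 = 372 mm². R_n = min(0.6×450×2232, 0.6×350×3192) + 1.0×450×372 = min(602.64, 670.32) + 167.4 = 770.04 kN. φR_n = 0.75 × 770.04 = 577.5 kN.
Governing: min(604.2, 772.7, 577.5) = 577.5 kN → block shear.

577.5 kN (block shear governs)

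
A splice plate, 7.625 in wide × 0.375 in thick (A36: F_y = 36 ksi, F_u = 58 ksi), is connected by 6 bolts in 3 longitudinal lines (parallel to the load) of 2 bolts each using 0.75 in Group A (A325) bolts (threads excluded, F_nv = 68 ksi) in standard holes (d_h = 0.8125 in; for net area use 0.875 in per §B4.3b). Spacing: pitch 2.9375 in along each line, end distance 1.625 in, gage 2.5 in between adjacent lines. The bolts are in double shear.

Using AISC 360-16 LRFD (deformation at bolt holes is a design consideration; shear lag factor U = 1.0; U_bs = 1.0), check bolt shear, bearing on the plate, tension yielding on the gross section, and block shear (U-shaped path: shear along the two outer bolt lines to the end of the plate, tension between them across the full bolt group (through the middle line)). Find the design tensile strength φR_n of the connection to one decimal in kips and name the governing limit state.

Bolt shear: A_b = π(0.75)²/4 = 0.44179 in². φR_n = 0.75 × 68 × 0.44179 × 6 × 2 = 270.4 kips.
Bearing (0.375 in plate, F_u = 58 ksi): end bolts L_c = 1.625 − 0.8125/2 = 1.21875, R_n = min(1.2×1.21875×0.375×58, 2.4×0.75×0.375×58) = 31.809 kips/bolt; interior L_c = 2.9375 − 0.8125 = 2.125, R_n = 39.15 kips/bolt. φR_n = 0.75 × (3×31.809 + 3×39.15) = 159.7 kips.
Tension yield (gross): A_g = 7.625×0.375 = 2.8594 in². φR_n = 0.90 × 36 × 2.8594 = 92.6 kips.
Block shear: shear path 2×[1.625+1×2.9375] = 2×4.5625 in, A_gv = 3.4219, A_nv = 2×(4.5625 − 1.5×0.875)×0.375 = 2.4375 in²; tension across gage: (5 − 2×0.875)×0.375 = 1.2188 in². R_n = min(0.6×58×2.4375, 0.6×36×3.4219) + 1.0×58×1.2188 = min(84.825, 73.913) + 70.69 = 144.6 kips. φR_n = 0.75 × 144.6 = 108.5 kips.
Governing: min(270.4, 159.7, 92.6, 108.5) = 92.6 kips → gross-section yield.

92.6 kips (gross-section yield governs)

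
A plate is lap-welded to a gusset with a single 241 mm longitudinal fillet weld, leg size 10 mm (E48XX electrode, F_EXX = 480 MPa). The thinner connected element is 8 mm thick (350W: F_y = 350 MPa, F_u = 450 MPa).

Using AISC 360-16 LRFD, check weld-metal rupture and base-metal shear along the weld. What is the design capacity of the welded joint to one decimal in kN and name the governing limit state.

Weld metal: throat = 0.707×10 = 7.07 mm, L = 241 mm. φR_n = 0.75 × 0.6 × 480 × 7.07 × 241 = 368.0 kN.
Base metal shear (8 mm plate): yield φR_n = 1.0×0.6×350×8×241 = 404.9 kN; rupture φR_n = 0.75×0.6×450×8×241 = 390.4 kN; take 390.4 kN (rupture).
Governing: min(368.0, 390.4) = 368.0 kN → weld metal.

368.0 kN (weld metal governs)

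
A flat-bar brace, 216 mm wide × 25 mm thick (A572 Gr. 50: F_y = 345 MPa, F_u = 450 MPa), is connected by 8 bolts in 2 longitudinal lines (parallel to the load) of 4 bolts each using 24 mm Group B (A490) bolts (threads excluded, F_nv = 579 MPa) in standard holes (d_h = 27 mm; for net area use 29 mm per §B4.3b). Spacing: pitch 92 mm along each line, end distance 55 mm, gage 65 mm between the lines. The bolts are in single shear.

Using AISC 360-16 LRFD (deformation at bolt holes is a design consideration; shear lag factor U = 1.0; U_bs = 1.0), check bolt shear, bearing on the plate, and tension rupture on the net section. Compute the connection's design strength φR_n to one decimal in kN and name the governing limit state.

1333.1 kN (net-section rupture governs)

Bolt shear: A_b = π(24)²/4 = 452.39 mm². φR_n = 0.75 × 579 × 452.39 × 8 × 1 = 1571.6 kN.
Bearing (25 mm plate, F_u = 450 MPa): end bolts L_c = 55 − 27/2 = 41.5, R_n = min(1.2×41.5×25×450, 2.4×24×25×450) = 560.25 kN/bolt; interior L_c = 92 − 27 = 65, R_n = 648 kN/bolt. φR_n = 0.75 × (2×560.25 + 6×648) = 3756.4 kN.
Tension rupture (net): A_n = (216 − 2×29)×25 = 3950 mm² (U = 1.0, A_e = A_n). φR_n = 0.75 × 450 × 3950 = 1333.1 kN.
Governing: min(1571.6, 3756.4, 1333.1) = 1333.1 kN → net-section rupture.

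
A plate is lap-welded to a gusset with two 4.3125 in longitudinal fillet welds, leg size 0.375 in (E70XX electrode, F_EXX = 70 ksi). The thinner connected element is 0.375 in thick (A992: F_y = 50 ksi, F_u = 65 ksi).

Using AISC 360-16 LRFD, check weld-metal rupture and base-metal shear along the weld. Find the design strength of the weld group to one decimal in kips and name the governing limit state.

72.0 kips (weld metal governs)

Weld metal: throat = 0.707×0.375 = 0.26513 in, L = 2×4.3125 = 8.625 in. φR_n = 0.75 × 0.6 × 70 × 0.26513 × 8.625 = 72.0 kips.
Base metal shear (0.375 in plate): yield φR_n = 1.0×0.6×50×0.375×8.625 = 97.0 kips; rupture φR_n = 0.75×0.6×65×0.375×8.625 = 94.6 kips; take 94.6 kips (rupture).
Governing: min(72.0, 94.6) = 72.0 kips → weld metal.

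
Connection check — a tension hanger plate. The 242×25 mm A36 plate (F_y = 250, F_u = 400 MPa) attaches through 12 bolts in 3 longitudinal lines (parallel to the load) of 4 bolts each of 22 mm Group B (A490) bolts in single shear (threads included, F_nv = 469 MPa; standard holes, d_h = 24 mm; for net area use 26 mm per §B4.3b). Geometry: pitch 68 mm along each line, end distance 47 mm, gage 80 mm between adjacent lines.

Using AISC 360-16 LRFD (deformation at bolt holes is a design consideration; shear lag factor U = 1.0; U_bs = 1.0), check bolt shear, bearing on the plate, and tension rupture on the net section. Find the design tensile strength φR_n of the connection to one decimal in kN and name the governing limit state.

1230.0 kN (net-section rupture governs)

Bolt shear: A_b = π(22)²/4 = 380.13 mm². φR_n = 0.75 × 469 × 380.13 × 12 × 1 = 1604.5 kN.
Bearing (25 mm plate, F_u = 400 MPa): end bolts L_c = 47 − 24/2 = 35, R_n = min(1.2×35×25×400, 2.4×22×25×400) = 420 kN/bolt; interior L_c = 68 − 24 = 44, R_n = 528 kN/bolt. φR_n = 0.75 × (3×420 + 9×528) = 4509.0 kN.
Tension rupture (net): A_n = (242 − 3×26)×25 = 4100 mm² (U = 1.0, A_e = A_n). φR_n = 0.75 × 400 × 4100 = 1230.0 kN.
Governing: min(1604.5, 4509.0, 1230.0) = 1230.0 kN → net-section rupture.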